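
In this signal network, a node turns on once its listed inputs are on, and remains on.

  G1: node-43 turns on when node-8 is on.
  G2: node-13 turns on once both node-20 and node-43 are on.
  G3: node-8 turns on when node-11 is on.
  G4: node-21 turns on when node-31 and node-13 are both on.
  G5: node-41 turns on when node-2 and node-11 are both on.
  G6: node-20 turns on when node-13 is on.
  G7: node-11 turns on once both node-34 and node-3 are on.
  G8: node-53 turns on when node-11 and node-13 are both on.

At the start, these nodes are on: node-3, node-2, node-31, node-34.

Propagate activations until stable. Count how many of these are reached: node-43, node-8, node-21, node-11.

G7: node-34 and node-3 on → node-11 on.
G3: node-11 on → node-8 on.
G1: node-8 on → node-43 on.
node-43: reached.
node-8: reached.
node-21 would need node-31 and node-13 (G4), but node-13 never turns on.
node-11: reached.
Reached: node-43, node-8, and node-11 — 3 of the 4.

3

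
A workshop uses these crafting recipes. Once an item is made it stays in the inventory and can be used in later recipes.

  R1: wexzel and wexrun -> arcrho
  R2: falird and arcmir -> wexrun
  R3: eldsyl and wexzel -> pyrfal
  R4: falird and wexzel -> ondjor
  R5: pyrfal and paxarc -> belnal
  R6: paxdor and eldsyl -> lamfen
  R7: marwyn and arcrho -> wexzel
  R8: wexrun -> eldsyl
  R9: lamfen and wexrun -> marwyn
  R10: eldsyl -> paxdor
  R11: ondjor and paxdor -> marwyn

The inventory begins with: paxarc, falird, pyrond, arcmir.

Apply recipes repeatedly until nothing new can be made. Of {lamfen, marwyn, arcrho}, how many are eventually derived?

Using R2, falird and arcmir make wexrun.
Using R8, wexrun makes eldsyl.
Using R10, eldsyl makes paxdor.
paxdor and eldsyl -> lamfen (R6).
lamfen and wexrun -> marwyn (R9).
lamfen: reached.
marwyn: reached.
arcrho would need wexzel and wexrun (R1), but wexzel is never obtained.
Reached: lamfen and marwyn — 2 of the 3.

2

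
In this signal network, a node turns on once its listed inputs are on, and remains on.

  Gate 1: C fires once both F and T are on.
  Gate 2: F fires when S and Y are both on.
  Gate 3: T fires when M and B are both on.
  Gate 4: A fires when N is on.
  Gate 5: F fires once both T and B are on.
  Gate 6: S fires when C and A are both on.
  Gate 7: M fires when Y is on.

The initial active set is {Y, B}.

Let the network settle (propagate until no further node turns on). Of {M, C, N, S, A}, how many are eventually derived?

2

Y is on, so M fires (Gate 7).
Gate 3: M and B on → T on.
T and B are on, so F fires (Gate 5).
Gate 1: F and T on → C on.
M: reached.
C: reached.
No rule produces N, and it is not given.
S would need C and A (Gate 6), but A never turns on.
A would need N (Gate 4), but N never turns on.
Reached: M and C — 2 of the 5.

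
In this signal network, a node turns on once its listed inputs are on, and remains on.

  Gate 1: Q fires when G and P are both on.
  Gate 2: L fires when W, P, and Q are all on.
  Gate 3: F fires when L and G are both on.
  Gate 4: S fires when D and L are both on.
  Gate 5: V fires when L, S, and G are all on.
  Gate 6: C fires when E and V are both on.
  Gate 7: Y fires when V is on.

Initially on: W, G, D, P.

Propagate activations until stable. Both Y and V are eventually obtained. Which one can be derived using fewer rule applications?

V: G and P are on, so Q fires (Gate 1). Gate 2: W, P, and Q on → L on. Gate 4: D and L on → S on. Gate 5: L, S, and G on → V on. [4 rule applications]
Y: Gate 1: G and P on → Q on. W, P, and Q are on, so L fires (Gate 2). D and L are on, so S fires (Gate 4). Gate 5: L, S, and G on → V on. V is on, so Y fires (Gate 7). [5 rule applications]
V needs fewer.

V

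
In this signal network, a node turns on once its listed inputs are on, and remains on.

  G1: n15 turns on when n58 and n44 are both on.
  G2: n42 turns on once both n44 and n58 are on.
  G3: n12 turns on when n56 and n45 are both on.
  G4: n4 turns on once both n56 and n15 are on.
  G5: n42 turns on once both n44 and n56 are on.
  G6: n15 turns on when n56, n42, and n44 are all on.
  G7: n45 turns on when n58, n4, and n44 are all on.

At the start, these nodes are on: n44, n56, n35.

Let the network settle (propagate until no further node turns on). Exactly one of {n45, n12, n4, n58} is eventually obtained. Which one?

n44 and n56 are on, so n42 turns on (G5).
G6: n56, n42, and n44 on → n15 on.
G4: n56 and n15 on → n4 on.
No rule produces n58, and it is not given. n45 would need n58, n4, and n44 (G7), but n58 never turns on. n12 would need n56 and n45 (G3), but n45 never turns on.

n4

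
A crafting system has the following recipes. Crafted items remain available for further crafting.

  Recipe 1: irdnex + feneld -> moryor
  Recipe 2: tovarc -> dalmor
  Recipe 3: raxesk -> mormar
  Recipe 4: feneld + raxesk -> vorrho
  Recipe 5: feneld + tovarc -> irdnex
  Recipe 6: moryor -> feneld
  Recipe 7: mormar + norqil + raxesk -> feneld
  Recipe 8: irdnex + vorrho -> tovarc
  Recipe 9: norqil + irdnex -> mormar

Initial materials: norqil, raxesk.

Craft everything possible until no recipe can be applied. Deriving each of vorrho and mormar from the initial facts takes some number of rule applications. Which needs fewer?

mormar: raxesk -> mormar (Recipe 3). [1 rule application]
vorrho: raxesk -> mormar (Recipe 3). mormar + norqil + raxesk -> feneld (Recipe 7). Using Recipe 4, feneld and raxesk make vorrho. [3 rule applications]
mormar needs fewer.

mormar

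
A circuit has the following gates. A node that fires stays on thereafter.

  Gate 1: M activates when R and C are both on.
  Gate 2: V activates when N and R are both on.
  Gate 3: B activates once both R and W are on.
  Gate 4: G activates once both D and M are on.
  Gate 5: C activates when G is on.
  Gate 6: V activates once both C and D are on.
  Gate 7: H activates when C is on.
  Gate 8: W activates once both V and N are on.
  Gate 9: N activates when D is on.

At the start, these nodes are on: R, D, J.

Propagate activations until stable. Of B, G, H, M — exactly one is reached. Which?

Gate 9: D on → N on.
N and R are on, so V activates (Gate 2).
Gate 8: V and N on → W on.
Gate 3: R and W on → B on.
H would need C (Gate 7), but C never turns on. M would need R and C (Gate 1), but C never turns on. G would need D and M (Gate 4), but M never turns on.

B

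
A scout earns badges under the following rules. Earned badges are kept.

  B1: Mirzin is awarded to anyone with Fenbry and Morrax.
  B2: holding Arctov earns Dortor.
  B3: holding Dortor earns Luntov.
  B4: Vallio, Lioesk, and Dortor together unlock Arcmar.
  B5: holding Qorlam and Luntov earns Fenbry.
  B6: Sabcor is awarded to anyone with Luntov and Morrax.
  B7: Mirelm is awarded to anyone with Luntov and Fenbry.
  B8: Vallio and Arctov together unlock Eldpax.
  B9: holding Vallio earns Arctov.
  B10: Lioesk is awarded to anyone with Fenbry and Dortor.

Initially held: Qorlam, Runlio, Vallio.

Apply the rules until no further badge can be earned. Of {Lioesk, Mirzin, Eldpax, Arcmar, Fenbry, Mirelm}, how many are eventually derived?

5

With Vallio, Arctov is earned (B9).
With Arctov, Dortor is earned (B2).
With Vallio and Arctov, Eldpax is earned (B8).
With Dortor, Luntov is earned (B3).
With Qorlam and Luntov, Fenbry is earned (B5).
With Luntov and Fenbry, Mirelm is earned (B7).
With Fenbry and Dortor, Lioesk is earned (B10).
With Vallio, Lioesk, and Dortor, Arcmar is earned (B4).
Lioesk: reached.
Mirzin would need Fenbry and Morrax (B1), but Morrax is never earned.
Eldpax: reached.
Arcmar: reached.
Fenbry: reached.
Mirelm: reached.
Reached: Lioesk, Eldpax, Arcmar, Fenbry, and Mirelm — 5 of the 6.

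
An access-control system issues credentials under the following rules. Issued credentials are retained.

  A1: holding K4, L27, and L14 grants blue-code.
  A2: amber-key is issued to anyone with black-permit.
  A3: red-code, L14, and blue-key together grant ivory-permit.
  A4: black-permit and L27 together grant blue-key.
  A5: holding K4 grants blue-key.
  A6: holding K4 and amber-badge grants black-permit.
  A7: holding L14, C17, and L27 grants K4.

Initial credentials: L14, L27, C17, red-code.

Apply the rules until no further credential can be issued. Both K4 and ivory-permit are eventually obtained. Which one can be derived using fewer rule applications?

K4: Holding L14, C17, and L27 grants K4 (A7). [1 rule application]
ivory-permit: Holding L14, C17, and L27 grants K4 (A7). Holding K4 grants blue-key (A5). Holding red-code, L14, and blue-key grants ivory-permit (A3). [3 rule applications]
K4 needs fewer.

K4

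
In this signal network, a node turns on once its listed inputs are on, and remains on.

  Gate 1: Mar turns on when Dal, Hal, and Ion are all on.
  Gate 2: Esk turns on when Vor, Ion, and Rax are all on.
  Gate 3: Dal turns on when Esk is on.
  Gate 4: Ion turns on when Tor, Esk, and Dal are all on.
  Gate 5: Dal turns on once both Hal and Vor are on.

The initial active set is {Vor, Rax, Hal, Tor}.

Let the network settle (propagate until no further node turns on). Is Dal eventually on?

Yes

Hal and Vor are on, so Dal turns on (Gate 5).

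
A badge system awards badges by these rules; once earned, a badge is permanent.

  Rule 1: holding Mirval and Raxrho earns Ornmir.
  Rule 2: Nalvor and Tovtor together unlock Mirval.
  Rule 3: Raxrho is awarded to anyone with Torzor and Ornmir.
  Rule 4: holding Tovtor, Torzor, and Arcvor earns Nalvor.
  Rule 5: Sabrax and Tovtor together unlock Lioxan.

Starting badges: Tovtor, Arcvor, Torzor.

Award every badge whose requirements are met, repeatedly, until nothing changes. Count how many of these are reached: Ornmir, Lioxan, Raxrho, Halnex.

Ornmir would need Mirval and Raxrho (Rule 1), but Raxrho is never earned.
Lioxan would need Sabrax and Tovtor (Rule 5), but Sabrax is never earned.
Raxrho would need Torzor and Ornmir (Rule 3), but Ornmir is never earned.
No rule produces Halnex, and it is not given.
None of the 4 are reached.

0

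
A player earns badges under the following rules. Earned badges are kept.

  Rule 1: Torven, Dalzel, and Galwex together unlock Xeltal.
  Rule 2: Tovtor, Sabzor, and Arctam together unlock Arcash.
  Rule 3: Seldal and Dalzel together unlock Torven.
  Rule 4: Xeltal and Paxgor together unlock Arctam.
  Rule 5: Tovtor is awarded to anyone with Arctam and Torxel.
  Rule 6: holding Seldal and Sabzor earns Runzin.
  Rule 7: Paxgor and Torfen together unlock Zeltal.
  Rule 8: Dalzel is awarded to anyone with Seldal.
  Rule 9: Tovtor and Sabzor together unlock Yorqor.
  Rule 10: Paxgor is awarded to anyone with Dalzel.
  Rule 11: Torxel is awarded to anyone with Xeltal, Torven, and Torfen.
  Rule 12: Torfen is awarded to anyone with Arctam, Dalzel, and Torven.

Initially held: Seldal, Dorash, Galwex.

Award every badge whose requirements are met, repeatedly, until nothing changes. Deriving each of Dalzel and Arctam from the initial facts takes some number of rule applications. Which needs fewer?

Dalzel

Dalzel: With Seldal, Dalzel is earned (Rule 8). [1 rule application]
Arctam: With Seldal, Dalzel is earned (Rule 8). With Seldal and Dalzel, Torven is earned (Rule 3). With Dalzel, Paxgor is earned (Rule 10). With Torven, Dalzel, and Galwex, Xeltal is earned (Rule 1). With Xeltal and Paxgor, Arctam is earned (Rule 4). [5 rule applications]
Dalzel needs fewer.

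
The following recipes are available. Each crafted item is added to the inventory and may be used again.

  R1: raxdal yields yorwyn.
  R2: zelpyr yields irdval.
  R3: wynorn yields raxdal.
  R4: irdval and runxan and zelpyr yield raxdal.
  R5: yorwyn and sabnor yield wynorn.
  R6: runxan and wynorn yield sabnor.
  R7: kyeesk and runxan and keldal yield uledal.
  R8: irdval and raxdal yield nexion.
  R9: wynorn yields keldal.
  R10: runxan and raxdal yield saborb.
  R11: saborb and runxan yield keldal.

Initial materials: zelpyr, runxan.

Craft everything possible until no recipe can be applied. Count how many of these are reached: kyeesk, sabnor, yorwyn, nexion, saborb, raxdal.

Using R2, zelpyr makes irdval.
Using R4, irdval, runxan, and zelpyr make raxdal.
irdval and raxdal → nexion (R8).
Using R1, raxdal makes yorwyn.
Using R10, runxan and raxdal make saborb.
No rule produces kyeesk, and it is not given.
sabnor would need runxan and wynorn (R6), but wynorn is never obtained.
yorwyn: reached.
nexion: reached.
saborb: reached.
raxdal: reached.
Reached: yorwyn, nexion, saborb, and raxdal — 4 of the 6.

4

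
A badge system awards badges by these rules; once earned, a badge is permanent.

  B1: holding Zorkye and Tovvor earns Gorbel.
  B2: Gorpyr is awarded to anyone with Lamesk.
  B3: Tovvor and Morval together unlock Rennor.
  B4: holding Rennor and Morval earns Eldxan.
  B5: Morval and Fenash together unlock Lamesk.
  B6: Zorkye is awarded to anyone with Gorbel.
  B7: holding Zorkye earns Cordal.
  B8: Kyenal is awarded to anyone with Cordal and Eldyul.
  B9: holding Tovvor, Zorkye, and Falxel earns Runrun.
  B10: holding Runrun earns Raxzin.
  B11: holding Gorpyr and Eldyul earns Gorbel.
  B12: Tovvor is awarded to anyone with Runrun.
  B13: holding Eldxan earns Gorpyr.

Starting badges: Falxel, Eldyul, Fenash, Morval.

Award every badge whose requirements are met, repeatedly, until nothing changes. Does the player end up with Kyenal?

Yes

With Morval and Fenash, Lamesk is earned (B5).
With Lamesk, Gorpyr is earned (B2).
With Gorpyr and Eldyul, Gorbel is earned (B11).
With Gorbel, Zorkye is earned (B6).
With Zorkye, Cordal is earned (B7).
With Cordal and Eldyul, Kyenal is earned (B8).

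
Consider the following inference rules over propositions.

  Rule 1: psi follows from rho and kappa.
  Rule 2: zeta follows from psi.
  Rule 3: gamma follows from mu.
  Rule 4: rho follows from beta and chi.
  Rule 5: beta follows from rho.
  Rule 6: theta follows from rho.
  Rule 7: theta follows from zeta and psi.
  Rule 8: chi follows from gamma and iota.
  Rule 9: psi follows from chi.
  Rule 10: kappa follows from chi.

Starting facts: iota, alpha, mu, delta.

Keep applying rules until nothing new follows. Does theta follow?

Yes

From mu, Rule 3 gives gamma.
From gamma and iota, Rule 8 gives chi.
chi holds, so psi follows (Rule 9).
From psi, Rule 2 gives zeta.
From zeta and psi, Rule 7 gives theta.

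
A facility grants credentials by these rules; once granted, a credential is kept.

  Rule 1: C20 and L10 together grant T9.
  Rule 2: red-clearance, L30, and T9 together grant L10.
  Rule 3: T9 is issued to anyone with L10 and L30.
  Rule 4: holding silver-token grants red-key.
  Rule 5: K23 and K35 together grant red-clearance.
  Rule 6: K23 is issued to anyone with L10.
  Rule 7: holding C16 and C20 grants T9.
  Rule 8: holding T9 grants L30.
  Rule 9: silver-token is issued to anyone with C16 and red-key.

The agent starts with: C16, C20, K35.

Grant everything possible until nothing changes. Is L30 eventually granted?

Yes

Holding C16 and C20 grants T9 (Rule 7).
Holding T9 grants L30 (Rule 8).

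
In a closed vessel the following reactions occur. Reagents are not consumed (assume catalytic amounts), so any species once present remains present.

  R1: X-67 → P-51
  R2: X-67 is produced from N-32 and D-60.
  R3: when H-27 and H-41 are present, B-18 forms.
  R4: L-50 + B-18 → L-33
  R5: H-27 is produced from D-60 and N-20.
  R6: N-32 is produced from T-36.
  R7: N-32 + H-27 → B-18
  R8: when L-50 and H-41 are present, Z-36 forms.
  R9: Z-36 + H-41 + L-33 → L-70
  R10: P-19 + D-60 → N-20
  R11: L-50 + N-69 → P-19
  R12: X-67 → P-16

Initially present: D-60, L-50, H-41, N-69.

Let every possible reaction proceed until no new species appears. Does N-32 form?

N-32 would need T-36 (R6), but T-36 never forms.

No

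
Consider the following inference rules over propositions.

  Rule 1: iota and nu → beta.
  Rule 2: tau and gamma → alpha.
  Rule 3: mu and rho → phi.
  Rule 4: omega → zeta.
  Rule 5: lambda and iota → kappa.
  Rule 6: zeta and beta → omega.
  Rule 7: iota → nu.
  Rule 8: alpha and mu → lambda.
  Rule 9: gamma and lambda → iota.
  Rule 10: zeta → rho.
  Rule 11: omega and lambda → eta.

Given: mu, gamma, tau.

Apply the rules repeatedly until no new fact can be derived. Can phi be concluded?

phi would need mu and rho (Rule 3), but rho is never established.

No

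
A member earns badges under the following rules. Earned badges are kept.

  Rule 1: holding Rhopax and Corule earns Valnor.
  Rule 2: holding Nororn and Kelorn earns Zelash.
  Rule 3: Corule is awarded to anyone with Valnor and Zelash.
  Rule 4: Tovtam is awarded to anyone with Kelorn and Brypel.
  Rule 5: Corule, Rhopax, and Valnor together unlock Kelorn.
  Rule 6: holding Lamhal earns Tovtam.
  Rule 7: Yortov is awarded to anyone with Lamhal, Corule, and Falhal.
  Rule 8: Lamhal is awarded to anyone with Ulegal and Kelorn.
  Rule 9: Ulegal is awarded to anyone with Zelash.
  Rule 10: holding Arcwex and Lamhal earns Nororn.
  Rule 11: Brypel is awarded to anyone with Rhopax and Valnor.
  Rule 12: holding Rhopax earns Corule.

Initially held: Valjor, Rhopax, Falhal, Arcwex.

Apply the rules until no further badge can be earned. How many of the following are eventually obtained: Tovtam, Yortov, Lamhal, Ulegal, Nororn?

1

With Rhopax, Corule is earned (Rule 12).
With Rhopax and Corule, Valnor is earned (Rule 1).
With Corule, Rhopax, and Valnor, Kelorn is earned (Rule 5).
With Rhopax and Valnor, Brypel is earned (Rule 11).
With Kelorn and Brypel, Tovtam is earned (Rule 4).
Tovtam: reached.
Yortov would need Lamhal, Corule, and Falhal (Rule 7), but Lamhal is never earned.
Lamhal would need Ulegal and Kelorn (Rule 8), but Ulegal is never earned.
Ulegal would need Zelash (Rule 9), but Zelash is never earned.
Nororn would need Arcwex and Lamhal (Rule 10), but Lamhal is never earned.
Reached: Tovtam — 1 of the 5.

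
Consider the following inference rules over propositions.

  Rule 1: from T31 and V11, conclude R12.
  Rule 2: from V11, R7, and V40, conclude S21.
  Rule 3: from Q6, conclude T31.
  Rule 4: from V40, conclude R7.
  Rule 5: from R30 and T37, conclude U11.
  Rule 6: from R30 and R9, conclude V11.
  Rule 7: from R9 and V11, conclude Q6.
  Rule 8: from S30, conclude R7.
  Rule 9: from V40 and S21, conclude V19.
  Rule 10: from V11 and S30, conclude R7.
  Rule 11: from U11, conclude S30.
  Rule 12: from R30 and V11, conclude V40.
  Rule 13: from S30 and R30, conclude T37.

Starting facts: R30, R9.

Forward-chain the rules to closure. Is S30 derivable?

S30 would need U11 (Rule 11), but U11 is never established.

No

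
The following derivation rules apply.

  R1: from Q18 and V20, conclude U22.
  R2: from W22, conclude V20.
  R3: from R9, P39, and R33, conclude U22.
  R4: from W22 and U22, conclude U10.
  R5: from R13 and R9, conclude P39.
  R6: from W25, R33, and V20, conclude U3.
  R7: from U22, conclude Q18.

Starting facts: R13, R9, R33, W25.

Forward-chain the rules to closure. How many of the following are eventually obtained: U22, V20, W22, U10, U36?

From R13 and R9, R5 gives P39.
R9, P39, and R33 hold, so U22 follows (R3).
U22: reached.
V20 would need W22 (R2), but W22 is never established.
No rule produces W22, and it is not given.
U10 would need W22 and U22 (R4), but W22 is never established.
No rule produces U36, and it is not given.
Reached: U22 — 1 of the 5.

1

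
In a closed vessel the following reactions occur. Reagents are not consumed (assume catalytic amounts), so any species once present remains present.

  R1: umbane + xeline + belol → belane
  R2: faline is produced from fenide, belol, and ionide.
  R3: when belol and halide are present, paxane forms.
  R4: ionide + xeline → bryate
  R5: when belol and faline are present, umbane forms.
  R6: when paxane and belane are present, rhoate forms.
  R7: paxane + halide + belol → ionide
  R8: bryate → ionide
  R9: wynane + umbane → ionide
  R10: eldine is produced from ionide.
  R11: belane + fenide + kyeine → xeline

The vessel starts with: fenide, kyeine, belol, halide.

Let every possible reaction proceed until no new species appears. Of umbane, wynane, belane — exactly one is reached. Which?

belol and halide present → paxane forms (R3).
paxane, halide, and belol present → ionide forms (R7).
fenide, belol, and ionide present → faline forms (R2).
belol and faline present → umbane forms (R5).
belane would need umbane, xeline, and belol (R1), but xeline never forms. No rule produces wynane, and it is not given.

umbane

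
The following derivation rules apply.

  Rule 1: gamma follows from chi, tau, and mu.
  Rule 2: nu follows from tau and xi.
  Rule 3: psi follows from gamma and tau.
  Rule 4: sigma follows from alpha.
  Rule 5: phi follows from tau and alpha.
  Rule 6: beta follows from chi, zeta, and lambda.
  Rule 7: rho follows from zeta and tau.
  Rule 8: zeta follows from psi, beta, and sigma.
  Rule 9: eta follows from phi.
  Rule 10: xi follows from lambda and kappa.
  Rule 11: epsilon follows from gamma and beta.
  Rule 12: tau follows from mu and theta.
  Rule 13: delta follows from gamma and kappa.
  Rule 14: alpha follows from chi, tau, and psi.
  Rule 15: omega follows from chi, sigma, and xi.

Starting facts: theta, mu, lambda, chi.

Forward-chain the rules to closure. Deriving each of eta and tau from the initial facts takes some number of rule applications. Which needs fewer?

tau

tau: From mu and theta, Rule 12 gives tau. [1 rule application]
eta: From mu and theta, Rule 12 gives tau. From chi, tau, and mu, Rule 1 gives gamma. From gamma and tau, Rule 3 gives psi. From chi, tau, and psi, Rule 14 gives alpha. tau and alpha hold, so phi follows (Rule 5). phi holds, so eta follows (Rule 9). [6 rule applications]
tau needs fewer.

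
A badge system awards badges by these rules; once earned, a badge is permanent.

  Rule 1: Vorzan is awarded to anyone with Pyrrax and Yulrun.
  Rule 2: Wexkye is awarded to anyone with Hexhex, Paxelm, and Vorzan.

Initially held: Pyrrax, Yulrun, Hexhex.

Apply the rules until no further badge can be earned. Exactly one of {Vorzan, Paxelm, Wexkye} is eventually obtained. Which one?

With Pyrrax and Yulrun, Vorzan is earned (Rule 1).
Wexkye would need Hexhex, Paxelm, and Vorzan (Rule 2), but Paxelm is never earned. No rule produces Paxelm, and it is not given.

Vorzan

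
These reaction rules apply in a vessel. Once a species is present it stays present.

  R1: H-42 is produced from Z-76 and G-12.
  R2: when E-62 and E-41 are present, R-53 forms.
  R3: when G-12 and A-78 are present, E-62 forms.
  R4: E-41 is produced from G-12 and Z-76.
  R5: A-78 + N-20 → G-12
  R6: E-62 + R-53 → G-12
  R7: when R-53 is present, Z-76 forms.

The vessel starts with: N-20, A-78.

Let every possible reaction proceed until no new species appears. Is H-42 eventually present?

No

H-42 would need Z-76 and G-12 (R1), but Z-76 never forms.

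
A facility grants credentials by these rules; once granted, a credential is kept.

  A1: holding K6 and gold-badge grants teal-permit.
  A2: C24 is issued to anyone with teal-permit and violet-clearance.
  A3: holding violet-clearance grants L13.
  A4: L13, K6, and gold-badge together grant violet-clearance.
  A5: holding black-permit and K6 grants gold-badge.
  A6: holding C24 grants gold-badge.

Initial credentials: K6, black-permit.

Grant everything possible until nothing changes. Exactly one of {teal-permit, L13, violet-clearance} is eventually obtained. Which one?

Holding black-permit and K6 grants gold-badge (A5).
Holding K6 and gold-badge grants teal-permit (A1).
L13 would need violet-clearance (A3), but violet-clearance is never granted. violet-clearance would need L13, K6, and gold-badge (A4), but L13 is never granted.

teal-permit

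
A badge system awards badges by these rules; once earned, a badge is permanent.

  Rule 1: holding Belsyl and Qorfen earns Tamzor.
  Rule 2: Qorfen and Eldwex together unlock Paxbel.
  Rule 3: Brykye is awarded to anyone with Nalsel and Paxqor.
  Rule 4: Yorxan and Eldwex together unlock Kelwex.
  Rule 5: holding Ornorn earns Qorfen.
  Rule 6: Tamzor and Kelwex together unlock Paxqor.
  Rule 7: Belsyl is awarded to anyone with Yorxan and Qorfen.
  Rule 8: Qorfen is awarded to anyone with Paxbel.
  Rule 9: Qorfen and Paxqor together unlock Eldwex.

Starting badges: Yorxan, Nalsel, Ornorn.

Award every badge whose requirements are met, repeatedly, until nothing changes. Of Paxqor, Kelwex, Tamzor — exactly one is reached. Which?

Tamzor

With Ornorn, Qorfen is earned (Rule 5).
With Yorxan and Qorfen, Belsyl is earned (Rule 7).
With Belsyl and Qorfen, Tamzor is earned (Rule 1).
Paxqor would need Tamzor and Kelwex (Rule 6), but Kelwex is never earned. Kelwex would need Yorxan and Eldwex (Rule 4), but Eldwex is never earned.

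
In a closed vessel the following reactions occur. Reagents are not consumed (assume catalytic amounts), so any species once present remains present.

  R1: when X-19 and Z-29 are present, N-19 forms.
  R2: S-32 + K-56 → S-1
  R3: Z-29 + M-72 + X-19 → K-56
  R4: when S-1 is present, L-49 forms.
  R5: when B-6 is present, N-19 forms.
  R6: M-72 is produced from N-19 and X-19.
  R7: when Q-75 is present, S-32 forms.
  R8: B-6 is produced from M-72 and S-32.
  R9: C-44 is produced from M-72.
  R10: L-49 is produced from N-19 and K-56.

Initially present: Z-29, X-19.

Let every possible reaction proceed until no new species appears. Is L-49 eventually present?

X-19 and Z-29 present → N-19 forms (R1).
N-19 and X-19 present → M-72 forms (R6).
Z-29, M-72, and X-19 present → K-56 forms (R3).
N-19 and K-56 present → L-49 forms (R10).

Yes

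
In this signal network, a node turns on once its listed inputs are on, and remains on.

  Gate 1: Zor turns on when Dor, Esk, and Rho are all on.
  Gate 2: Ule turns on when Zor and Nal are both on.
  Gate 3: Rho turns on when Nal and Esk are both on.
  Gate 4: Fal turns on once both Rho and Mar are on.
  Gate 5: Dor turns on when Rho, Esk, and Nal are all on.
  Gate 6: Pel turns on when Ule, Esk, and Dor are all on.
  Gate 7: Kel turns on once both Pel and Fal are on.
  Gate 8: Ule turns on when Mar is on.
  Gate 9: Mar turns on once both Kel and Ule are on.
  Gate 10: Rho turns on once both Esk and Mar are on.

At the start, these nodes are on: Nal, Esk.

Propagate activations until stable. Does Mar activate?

Mar would need Kel and Ule (Gate 9), but Kel never turns on.

No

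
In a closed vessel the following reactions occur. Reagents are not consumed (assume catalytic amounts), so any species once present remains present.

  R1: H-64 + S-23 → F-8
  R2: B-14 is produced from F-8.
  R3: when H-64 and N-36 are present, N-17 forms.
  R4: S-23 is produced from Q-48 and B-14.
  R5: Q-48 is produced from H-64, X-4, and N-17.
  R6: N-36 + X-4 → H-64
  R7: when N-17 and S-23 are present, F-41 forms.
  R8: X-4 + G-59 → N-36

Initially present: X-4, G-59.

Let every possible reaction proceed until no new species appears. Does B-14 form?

No

B-14 would need F-8 (R2), but F-8 never forms.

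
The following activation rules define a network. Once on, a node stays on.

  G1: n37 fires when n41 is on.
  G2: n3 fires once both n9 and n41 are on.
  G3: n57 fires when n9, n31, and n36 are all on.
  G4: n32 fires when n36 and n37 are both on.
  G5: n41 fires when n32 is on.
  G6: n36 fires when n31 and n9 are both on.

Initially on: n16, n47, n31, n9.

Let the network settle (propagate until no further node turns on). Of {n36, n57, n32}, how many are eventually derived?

n31 and n9 are on, so n36 fires (G6).
n9, n31, and n36 are on, so n57 fires (G3).
n36: reached.
n57: reached.
n32 would need n36 and n37 (G4), but n37 never turns on.
Reached: n36 and n57 — 2 of the 3.

2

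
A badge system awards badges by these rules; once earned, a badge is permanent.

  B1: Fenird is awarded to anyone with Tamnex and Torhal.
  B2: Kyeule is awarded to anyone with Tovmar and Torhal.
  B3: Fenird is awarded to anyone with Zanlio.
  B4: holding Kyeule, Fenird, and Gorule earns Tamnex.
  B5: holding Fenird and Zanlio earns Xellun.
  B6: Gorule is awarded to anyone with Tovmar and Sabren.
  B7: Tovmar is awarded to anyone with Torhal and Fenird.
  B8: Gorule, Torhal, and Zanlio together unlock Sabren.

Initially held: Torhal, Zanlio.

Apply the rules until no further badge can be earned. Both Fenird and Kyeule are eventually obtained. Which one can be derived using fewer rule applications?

Fenird

Fenird: With Zanlio, Fenird is earned (B3). [1 rule application]
Kyeule: With Zanlio, Fenird is earned (B3). With Torhal and Fenird, Tovmar is earned (B7). With Tovmar and Torhal, Kyeule is earned (B2). [3 rule applications]
Fenird needs fewer.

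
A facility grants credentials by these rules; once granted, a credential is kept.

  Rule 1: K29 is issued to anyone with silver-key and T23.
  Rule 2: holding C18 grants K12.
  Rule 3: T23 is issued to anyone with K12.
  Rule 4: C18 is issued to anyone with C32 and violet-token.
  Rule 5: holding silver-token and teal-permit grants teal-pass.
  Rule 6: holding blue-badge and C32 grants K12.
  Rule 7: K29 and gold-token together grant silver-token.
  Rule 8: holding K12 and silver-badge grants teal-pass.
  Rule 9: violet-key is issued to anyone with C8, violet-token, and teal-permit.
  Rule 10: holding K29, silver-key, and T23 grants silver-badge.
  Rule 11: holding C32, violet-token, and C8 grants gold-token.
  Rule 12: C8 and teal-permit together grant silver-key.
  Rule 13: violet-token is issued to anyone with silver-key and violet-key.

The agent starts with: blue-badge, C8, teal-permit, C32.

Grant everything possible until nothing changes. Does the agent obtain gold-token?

gold-token would need C32, violet-token, and C8 (Rule 11), but violet-token is never granted.

No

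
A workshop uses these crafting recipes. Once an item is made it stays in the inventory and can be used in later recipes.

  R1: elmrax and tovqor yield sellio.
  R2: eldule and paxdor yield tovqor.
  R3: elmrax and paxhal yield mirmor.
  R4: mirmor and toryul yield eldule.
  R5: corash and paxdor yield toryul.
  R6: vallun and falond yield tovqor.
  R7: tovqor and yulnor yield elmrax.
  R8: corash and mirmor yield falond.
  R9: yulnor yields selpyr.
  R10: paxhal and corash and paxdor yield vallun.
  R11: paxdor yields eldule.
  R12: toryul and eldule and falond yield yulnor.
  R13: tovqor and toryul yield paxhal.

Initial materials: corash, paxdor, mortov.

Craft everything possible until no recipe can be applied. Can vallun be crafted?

Yes

paxdor → eldule (R11).
Using R5, corash and paxdor make toryul.
Using R2, eldule and paxdor make tovqor.
Using R13, tovqor and toryul make paxhal.
paxhal and corash and paxdor → vallun (R10).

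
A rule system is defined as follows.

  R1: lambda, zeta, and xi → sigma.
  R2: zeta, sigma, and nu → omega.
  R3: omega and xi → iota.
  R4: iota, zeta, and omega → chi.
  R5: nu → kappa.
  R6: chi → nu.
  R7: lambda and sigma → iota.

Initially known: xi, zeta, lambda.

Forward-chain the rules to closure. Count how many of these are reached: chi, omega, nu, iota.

1

lambda, zeta, and xi hold, so sigma follows (R1).
From lambda and sigma, R7 gives iota.
chi would need iota, zeta, and omega (R4), but omega is never established.
omega would need zeta, sigma, and nu (R2), but nu is never established.
nu would need chi (R6), but chi is never established.
iota: reached.
Reached: iota — 1 of the 4.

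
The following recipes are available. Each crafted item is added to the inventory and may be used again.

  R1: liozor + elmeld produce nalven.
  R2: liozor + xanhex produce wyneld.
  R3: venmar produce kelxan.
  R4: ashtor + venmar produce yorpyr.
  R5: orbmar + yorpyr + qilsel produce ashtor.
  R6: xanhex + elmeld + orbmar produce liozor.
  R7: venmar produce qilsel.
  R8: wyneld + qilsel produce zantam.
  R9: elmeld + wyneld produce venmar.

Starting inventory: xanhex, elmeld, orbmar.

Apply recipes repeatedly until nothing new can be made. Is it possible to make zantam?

xanhex + elmeld + orbmar → liozor (R6).
Using R2, liozor and xanhex make wyneld.
elmeld + wyneld → venmar (R9).
Using R7, venmar makes qilsel.
wyneld + qilsel → zantam (R8).

Yes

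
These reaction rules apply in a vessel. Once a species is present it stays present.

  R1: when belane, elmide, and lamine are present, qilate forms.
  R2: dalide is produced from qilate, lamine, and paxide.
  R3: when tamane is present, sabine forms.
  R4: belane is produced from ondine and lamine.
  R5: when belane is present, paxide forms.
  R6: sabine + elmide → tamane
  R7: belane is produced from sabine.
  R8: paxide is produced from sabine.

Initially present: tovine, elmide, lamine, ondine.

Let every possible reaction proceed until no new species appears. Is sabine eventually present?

No

sabine would need tamane (R3), but tamane never forms.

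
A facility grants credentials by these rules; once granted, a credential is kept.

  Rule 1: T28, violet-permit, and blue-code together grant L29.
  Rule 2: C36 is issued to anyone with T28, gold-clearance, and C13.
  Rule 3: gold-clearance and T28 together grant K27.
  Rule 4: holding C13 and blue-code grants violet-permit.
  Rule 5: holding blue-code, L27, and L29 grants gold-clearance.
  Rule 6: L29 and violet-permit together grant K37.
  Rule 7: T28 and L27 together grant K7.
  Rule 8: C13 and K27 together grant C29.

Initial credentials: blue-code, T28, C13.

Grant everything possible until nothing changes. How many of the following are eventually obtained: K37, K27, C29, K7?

Holding C13 and blue-code grants violet-permit (Rule 4).
Holding T28, violet-permit, and blue-code grants L29 (Rule 1).
Holding L29 and violet-permit grants K37 (Rule 6).
K37: reached.
K27 would need gold-clearance and T28 (Rule 3), but gold-clearance is never granted.
C29 would need C13 and K27 (Rule 8), but K27 is never granted.
K7 would need T28 and L27 (Rule 7), but L27 is never granted.
Reached: K37 — 1 of the 4.

1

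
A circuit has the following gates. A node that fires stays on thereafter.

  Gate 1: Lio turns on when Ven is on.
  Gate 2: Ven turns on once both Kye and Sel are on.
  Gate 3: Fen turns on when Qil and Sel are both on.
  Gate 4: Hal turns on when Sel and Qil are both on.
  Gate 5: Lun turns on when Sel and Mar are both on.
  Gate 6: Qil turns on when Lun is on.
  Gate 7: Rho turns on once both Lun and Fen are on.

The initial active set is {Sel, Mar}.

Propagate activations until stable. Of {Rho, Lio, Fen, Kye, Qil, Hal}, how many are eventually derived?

4

Sel and Mar are on, so Lun turns on (Gate 5).
Gate 6: Lun on → Qil on.
Qil and Sel are on, so Fen turns on (Gate 3).
Gate 4: Sel and Qil on → Hal on.
Gate 7: Lun and Fen on → Rho on.
Rho: reached.
Lio would need Ven (Gate 1), but Ven never turns on.
Fen: reached.
No rule produces Kye, and it is not given.
Qil: reached.
Hal: reached.
Reached: Rho, Fen, Qil, and Hal — 4 of the 6.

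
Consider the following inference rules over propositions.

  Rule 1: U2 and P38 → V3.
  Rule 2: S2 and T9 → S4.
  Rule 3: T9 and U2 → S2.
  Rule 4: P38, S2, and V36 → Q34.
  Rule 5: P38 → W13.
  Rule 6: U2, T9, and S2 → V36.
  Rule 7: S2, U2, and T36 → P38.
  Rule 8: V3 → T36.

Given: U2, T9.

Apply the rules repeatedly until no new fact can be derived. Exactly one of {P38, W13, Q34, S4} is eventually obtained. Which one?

T9 and U2 hold, so S2 follows (Rule 3).
From S2 and T9, Rule 2 gives S4.
Q34 would need P38, S2, and V36 (Rule 4), but P38 is never established. P38 would need S2, U2, and T36 (Rule 7), but T36 is never established. W13 would need P38 (Rule 5), but P38 is never established.

S4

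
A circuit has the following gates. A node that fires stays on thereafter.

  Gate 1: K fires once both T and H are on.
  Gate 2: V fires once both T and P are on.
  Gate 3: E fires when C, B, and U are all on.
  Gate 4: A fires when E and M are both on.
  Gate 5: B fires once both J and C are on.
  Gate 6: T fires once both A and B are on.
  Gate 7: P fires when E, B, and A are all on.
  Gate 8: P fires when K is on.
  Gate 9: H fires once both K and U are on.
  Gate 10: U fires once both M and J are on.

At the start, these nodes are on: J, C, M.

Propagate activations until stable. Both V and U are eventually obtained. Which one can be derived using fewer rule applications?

U

U: Gate 10: M and J on → U on. [1 rule application]
V: Gate 10: M and J on → U on. Gate 5: J and C on → B on. Gate 3: C, B, and U on → E on. E and M are on, so A fires (Gate 4). Gate 7: E, B, and A on → P on. Gate 6: A and B on → T on. T and P are on, so V fires (Gate 2). [7 rule applications]
U needs fewer.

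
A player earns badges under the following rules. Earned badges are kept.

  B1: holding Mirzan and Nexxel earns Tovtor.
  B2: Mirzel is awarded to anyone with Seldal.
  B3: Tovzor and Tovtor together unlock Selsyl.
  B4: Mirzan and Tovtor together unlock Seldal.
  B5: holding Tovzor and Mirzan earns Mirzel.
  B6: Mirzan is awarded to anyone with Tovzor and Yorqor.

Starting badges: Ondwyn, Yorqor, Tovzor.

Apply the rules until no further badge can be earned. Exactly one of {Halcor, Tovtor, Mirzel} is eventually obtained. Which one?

Mirzel

With Tovzor and Yorqor, Mirzan is earned (B6).
With Tovzor and Mirzan, Mirzel is earned (B5).
Tovtor would need Mirzan and Nexxel (B1), but Nexxel is never earned. No rule produces Halcor, and it is not given.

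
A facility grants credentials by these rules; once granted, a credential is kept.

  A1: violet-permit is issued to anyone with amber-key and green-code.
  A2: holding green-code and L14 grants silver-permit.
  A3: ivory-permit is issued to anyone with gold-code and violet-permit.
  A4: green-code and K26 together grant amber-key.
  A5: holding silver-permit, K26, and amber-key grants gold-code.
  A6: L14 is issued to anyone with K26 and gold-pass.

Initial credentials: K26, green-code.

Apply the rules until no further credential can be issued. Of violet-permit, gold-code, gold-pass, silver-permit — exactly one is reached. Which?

violet-permit

Holding green-code and K26 grants amber-key (A4).
Holding amber-key and green-code grants violet-permit (A1).
No rule produces gold-pass, and it is not given. silver-permit would need green-code and L14 (A2), but L14 is never granted. gold-code would need silver-permit, K26, and amber-key (A5), but silver-permit is never granted.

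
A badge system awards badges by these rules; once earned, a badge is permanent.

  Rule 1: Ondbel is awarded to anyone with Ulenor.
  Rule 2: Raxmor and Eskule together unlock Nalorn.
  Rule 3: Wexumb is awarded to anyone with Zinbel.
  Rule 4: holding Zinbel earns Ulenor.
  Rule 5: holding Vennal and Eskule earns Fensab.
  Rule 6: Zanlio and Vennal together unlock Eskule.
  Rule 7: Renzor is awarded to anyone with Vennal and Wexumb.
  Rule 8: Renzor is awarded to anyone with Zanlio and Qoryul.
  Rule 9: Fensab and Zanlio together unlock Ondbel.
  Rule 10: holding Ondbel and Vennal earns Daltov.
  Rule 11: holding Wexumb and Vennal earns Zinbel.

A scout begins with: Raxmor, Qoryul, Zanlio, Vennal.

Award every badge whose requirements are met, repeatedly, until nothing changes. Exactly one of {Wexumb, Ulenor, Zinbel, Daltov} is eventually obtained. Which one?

Daltov

With Zanlio and Vennal, Eskule is earned (Rule 6).
With Vennal and Eskule, Fensab is earned (Rule 5).
With Fensab and Zanlio, Ondbel is earned (Rule 9).
With Ondbel and Vennal, Daltov is earned (Rule 10).
Ulenor would need Zinbel (Rule 4), but Zinbel is never earned. Zinbel would need Wexumb and Vennal (Rule 11), but Wexumb is never earned. Wexumb would need Zinbel (Rule 3), but Zinbel is never earned.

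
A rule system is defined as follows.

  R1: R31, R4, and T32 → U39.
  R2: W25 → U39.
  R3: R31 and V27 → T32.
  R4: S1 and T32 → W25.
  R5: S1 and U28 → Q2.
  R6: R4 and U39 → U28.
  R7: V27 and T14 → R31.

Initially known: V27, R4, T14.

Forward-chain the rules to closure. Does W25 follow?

No

W25 would need S1 and T32 (R4), but S1 is never established.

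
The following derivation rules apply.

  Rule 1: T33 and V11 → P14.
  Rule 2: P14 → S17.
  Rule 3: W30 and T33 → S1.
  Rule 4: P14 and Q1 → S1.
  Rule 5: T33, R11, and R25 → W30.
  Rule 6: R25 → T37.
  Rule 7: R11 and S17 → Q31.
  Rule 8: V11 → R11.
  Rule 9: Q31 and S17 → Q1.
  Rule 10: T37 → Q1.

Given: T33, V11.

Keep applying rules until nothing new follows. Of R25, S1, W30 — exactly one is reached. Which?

S1

T33 and V11 hold, so P14 follows (Rule 1).
From V11, Rule 8 gives R11.
P14 holds, so S17 follows (Rule 2).
R11 and S17 hold, so Q31 follows (Rule 7).
Q31 and S17 hold, so Q1 follows (Rule 9).
P14 and Q1 hold, so S1 follows (Rule 4).
W30 would need T33, R11, and R25 (Rule 5), but R25 is never established. No rule produces R25, and it is not given.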